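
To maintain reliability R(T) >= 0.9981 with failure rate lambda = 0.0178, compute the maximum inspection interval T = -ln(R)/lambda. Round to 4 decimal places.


R_target = 0.9981
lambda = 0.0178
-ln(0.9981) = 0.0019
T = 0.0019 / 0.0178
T = 0.1068

0.1068


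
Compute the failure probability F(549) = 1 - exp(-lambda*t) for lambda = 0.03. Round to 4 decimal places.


lambda = 0.03, t = 549
lambda * t = 16.47
exp(-16.47) = 0.0
F(t) = 1 - 0.0
F(t) = 1.0

1.0


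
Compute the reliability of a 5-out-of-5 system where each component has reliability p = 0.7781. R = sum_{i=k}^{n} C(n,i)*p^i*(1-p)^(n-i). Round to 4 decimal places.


k = 5, n = 5, p = 0.7781
i=5: C(5,5)=1 * 0.7781^5 * 0.2219^0 = 0.2852
R = sum of terms = 0.2852

0.2852


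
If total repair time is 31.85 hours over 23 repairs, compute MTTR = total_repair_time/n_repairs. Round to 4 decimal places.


total_repair_time = 31.85
n_repairs = 23
MTTR = 31.85 / 23
MTTR = 1.3848

1.3848


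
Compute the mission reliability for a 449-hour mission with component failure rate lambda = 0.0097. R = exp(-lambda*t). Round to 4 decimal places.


lambda = 0.0097
mission_time = 449
lambda * t = 0.0097 * 449 = 4.3553
R = exp(-4.3553)
R = 0.0128

0.0128


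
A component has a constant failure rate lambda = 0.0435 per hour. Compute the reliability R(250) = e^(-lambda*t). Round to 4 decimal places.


lambda = 0.0435
t = 250
lambda * t = 10.875
R(t) = e^(-10.875)
R(t) = 0.0

0.0


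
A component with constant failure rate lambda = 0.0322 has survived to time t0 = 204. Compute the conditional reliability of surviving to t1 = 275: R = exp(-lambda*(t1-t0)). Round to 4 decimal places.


lambda = 0.0322
t0 = 204, t1 = 275
t1 - t0 = 71
lambda * (t1-t0) = 0.0322 * 71 = 2.2862
R = exp(-2.2862)
R = 0.1017

0.1017


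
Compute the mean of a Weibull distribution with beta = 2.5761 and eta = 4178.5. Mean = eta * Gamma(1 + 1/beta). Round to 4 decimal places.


beta = 2.5761, eta = 4178.5
1/beta = 0.3882
1 + 1/beta = 1.3882
Gamma(1.3882) = 0.888
Mean = 4178.5 * 0.888
Mean = 3710.3886

3710.3886


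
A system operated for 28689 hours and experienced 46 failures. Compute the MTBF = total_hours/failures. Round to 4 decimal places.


total_hours = 28689
failures = 46
MTBF = 28689 / 46
MTBF = 623.6739

623.6739


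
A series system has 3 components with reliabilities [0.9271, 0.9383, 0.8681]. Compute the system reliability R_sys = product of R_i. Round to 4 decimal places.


Components: [0.9271, 0.9383, 0.8681]
After component 1 (R=0.9271): product = 0.9271
After component 2 (R=0.9383): product = 0.8699
After component 3 (R=0.8681): product = 0.7552
R_sys = 0.7552

0.7552


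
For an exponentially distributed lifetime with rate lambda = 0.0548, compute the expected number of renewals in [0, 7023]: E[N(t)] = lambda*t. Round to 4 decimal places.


lambda = 0.0548
t = 7023
E[N(t)] = lambda * t
E[N(t)] = 0.0548 * 7023
E[N(t)] = 384.8604

384.8604


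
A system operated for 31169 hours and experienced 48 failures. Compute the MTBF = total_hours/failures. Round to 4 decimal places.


total_hours = 31169
failures = 48
MTBF = 31169 / 48
MTBF = 649.3542

649.3542


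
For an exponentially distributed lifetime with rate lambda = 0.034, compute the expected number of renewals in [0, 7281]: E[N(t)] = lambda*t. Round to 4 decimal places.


lambda = 0.034
t = 7281
E[N(t)] = lambda * t
E[N(t)] = 0.034 * 7281
E[N(t)] = 247.554

247.554


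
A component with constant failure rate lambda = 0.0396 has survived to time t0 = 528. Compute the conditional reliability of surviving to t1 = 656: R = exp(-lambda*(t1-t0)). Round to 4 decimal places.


lambda = 0.0396
t0 = 528, t1 = 656
t1 - t0 = 128
lambda * (t1-t0) = 0.0396 * 128 = 5.0688
R = exp(-5.0688)
R = 0.0063

0.0063


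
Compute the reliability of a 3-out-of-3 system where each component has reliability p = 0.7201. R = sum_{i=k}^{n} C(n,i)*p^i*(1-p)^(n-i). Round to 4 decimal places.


k = 3, n = 3, p = 0.7201
i=3: C(3,3)=1 * 0.7201^3 * 0.2799^0 = 0.3734
R = sum of terms = 0.3734

0.3734


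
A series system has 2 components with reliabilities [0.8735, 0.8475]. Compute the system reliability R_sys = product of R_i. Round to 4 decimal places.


Components: [0.8735, 0.8475]
After component 1 (R=0.8735): product = 0.8735
After component 2 (R=0.8475): product = 0.7403
R_sys = 0.7403

0.7403


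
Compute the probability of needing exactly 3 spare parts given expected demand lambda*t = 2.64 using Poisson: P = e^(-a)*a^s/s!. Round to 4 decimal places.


a = 2.64, s = 3
e^(-a) = e^(-2.64) = 0.0714
a^s = 2.64^3 = 18.3997
s! = 6
P = 0.0714 * 18.3997 / 6
P = 0.2188

0.2188


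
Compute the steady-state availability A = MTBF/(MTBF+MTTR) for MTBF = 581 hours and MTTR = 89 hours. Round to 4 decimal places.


MTBF = 581
MTTR = 89
MTBF + MTTR = 670
A = 581 / 670
A = 0.8672

0.8672


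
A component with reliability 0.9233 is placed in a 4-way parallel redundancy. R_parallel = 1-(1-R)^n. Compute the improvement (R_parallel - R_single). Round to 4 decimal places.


R_single = 0.9233, n = 4
1 - R_single = 0.0767
(1 - R_single)^n = 0.0767^4 = 0.0
R_parallel = 1 - 0.0 = 1.0
Improvement = 1.0 - 0.9233
Improvement = 0.0767

0.0767


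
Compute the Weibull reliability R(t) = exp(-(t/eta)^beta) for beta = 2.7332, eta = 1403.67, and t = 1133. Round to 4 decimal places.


beta = 2.7332, eta = 1403.67, t = 1133
t/eta = 1133 / 1403.67 = 0.8072
(t/eta)^beta = 0.8072^2.7332 = 0.5568
R(t) = exp(-0.5568)
R(t) = 0.573

0.573


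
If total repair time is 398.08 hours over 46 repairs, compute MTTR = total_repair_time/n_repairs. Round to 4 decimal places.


total_repair_time = 398.08
n_repairs = 46
MTTR = 398.08 / 46
MTTR = 8.6539

8.6539


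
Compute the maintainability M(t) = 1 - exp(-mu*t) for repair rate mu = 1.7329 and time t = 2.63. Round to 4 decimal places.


mu = 1.7329, t = 2.63
mu * t = 1.7329 * 2.63 = 4.5575
exp(-4.5575) = 0.0105
M(t) = 1 - 0.0105
M(t) = 0.9895

0.9895


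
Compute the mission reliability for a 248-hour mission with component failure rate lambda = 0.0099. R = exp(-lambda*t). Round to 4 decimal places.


lambda = 0.0099
mission_time = 248
lambda * t = 0.0099 * 248 = 2.4552
R = exp(-2.4552)
R = 0.0858

0.0858


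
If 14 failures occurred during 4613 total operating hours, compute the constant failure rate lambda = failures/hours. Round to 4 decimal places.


failures = 14
total_hours = 4613
lambda = 14 / 4613
lambda = 0.003

0.003


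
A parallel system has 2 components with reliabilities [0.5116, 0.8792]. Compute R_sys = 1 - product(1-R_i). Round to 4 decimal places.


Components: [0.5116, 0.8792]
(1 - 0.5116) = 0.4884, running product = 0.4884
(1 - 0.8792) = 0.1208, running product = 0.059
Product of (1-R_i) = 0.059
R_sys = 1 - 0.059 = 0.941

0.941


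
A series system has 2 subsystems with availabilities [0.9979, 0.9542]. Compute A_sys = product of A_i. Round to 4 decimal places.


Subsystems: [0.9979, 0.9542]
After subsystem 1 (A=0.9979): product = 0.9979
After subsystem 2 (A=0.9542): product = 0.9522
A_sys = 0.9522

0.9522


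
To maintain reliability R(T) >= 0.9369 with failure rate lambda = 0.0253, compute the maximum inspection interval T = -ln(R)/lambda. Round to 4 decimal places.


R_target = 0.9369
lambda = 0.0253
-ln(0.9369) = 0.0652
T = 0.0652 / 0.0253
T = 2.5762

2.5762


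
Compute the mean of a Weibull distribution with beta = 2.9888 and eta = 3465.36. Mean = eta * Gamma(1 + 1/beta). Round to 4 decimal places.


beta = 2.9888, eta = 3465.36
1/beta = 0.3346
1 + 1/beta = 1.3346
Gamma(1.3346) = 0.8928
Mean = 3465.36 * 0.8928
Mean = 3093.9878

3093.9878


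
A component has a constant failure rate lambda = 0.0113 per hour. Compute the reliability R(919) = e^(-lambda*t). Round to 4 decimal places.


lambda = 0.0113
t = 919
lambda * t = 10.3847
R(t) = e^(-10.3847)
R(t) = 0.0

0.0


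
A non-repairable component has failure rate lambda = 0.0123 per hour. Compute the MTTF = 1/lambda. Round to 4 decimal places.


lambda = 0.0123
MTTF = 1 / 0.0123
MTTF = 81.3008

81.3008


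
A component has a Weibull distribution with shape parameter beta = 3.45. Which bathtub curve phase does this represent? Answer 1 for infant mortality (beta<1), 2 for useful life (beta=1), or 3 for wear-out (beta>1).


beta = 3.45
Compare beta to 1:
beta < 1 => infant mortality (phase 1)
beta = 1 => useful life (phase 2)
beta > 1 => wear-out (phase 3)
Since beta = 3.45, this is wear-out (increasing failure rate)
Phase = 3

3


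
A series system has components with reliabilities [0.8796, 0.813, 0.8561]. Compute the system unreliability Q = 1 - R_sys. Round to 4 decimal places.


Components: [0.8796, 0.813, 0.8561]
After component 1: product = 0.8796
After component 2: product = 0.7151
After component 3: product = 0.6122
R_sys = 0.6122
Q = 1 - 0.6122 = 0.3878

0.3878


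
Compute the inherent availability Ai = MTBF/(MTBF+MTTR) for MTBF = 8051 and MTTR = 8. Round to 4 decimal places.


MTBF = 8051
MTTR = 8
MTBF + MTTR = 8059
Ai = 8051 / 8059
Ai = 0.999

0.999


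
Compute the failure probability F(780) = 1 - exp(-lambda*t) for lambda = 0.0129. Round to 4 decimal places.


lambda = 0.0129, t = 780
lambda * t = 10.062
exp(-10.062) = 0.0
F(t) = 1 - 0.0
F(t) = 1.0

1.0


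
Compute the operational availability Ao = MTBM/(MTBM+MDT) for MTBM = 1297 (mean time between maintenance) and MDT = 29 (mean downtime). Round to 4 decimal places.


MTBM = 1297
MDT = 29
MTBM + MDT = 1326
Ao = 1297 / 1326
Ao = 0.9781

0.9781


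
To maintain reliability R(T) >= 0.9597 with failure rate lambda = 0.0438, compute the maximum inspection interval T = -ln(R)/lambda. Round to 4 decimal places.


R_target = 0.9597
lambda = 0.0438
-ln(0.9597) = 0.0411
T = 0.0411 / 0.0438
T = 0.9391

0.9391


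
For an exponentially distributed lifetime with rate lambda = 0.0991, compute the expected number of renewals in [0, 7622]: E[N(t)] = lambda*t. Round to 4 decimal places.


lambda = 0.0991
t = 7622
E[N(t)] = lambda * t
E[N(t)] = 0.0991 * 7622
E[N(t)] = 755.3402

755.3402


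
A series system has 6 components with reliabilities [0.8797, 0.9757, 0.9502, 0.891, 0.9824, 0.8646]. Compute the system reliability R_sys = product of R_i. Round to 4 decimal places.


Components: [0.8797, 0.9757, 0.9502, 0.891, 0.9824, 0.8646]
After component 1 (R=0.8797): product = 0.8797
After component 2 (R=0.9757): product = 0.8583
After component 3 (R=0.9502): product = 0.8156
After component 4 (R=0.891): product = 0.7267
After component 5 (R=0.9824): product = 0.7139
After component 6 (R=0.8646): product = 0.6172
R_sys = 0.6172

0.6172


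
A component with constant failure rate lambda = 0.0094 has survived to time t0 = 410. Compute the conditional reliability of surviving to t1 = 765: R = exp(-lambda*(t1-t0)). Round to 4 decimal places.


lambda = 0.0094
t0 = 410, t1 = 765
t1 - t0 = 355
lambda * (t1-t0) = 0.0094 * 355 = 3.337
R = exp(-3.337)
R = 0.0355

0.0355


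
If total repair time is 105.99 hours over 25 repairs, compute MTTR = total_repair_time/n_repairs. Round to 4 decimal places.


total_repair_time = 105.99
n_repairs = 25
MTTR = 105.99 / 25
MTTR = 4.2396

4.2396


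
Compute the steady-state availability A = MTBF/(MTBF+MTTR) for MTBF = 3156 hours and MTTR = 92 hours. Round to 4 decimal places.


MTBF = 3156
MTTR = 92
MTBF + MTTR = 3248
A = 3156 / 3248
A = 0.9717

0.9717


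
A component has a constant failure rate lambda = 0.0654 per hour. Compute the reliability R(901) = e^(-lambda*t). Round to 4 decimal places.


lambda = 0.0654
t = 901
lambda * t = 58.9254
R(t) = e^(-58.9254)
R(t) = 0.0

0.0


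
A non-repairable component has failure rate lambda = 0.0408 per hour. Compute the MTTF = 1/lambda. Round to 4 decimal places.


lambda = 0.0408
MTTF = 1 / 0.0408
MTTF = 24.5098

24.5098


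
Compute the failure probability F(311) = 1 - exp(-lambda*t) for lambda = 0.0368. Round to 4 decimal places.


lambda = 0.0368, t = 311
lambda * t = 11.4448
exp(-11.4448) = 0.0
F(t) = 1 - 0.0
F(t) = 1.0

1.0


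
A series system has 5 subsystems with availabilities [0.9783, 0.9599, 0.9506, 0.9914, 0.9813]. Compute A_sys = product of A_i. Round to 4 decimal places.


Subsystems: [0.9783, 0.9599, 0.9506, 0.9914, 0.9813]
After subsystem 1 (A=0.9783): product = 0.9783
After subsystem 2 (A=0.9599): product = 0.9391
After subsystem 3 (A=0.9506): product = 0.8927
After subsystem 4 (A=0.9914): product = 0.885
After subsystem 5 (A=0.9813): product = 0.8685
A_sys = 0.8685

0.8685


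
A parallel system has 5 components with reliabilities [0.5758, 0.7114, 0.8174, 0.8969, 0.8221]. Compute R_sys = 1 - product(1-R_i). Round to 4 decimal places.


Components: [0.5758, 0.7114, 0.8174, 0.8969, 0.8221]
(1 - 0.5758) = 0.4242, running product = 0.4242
(1 - 0.7114) = 0.2886, running product = 0.1224
(1 - 0.8174) = 0.1826, running product = 0.0224
(1 - 0.8969) = 0.1031, running product = 0.0023
(1 - 0.8221) = 0.1779, running product = 0.0004
Product of (1-R_i) = 0.0004
R_sys = 1 - 0.0004 = 0.9996

0.9996


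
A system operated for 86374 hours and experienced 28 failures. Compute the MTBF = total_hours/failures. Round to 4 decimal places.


total_hours = 86374
failures = 28
MTBF = 86374 / 28
MTBF = 3084.7857

3084.7857


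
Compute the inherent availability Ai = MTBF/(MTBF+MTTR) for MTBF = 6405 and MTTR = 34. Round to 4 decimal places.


MTBF = 6405
MTTR = 34
MTBF + MTTR = 6439
Ai = 6405 / 6439
Ai = 0.9947

0.9947


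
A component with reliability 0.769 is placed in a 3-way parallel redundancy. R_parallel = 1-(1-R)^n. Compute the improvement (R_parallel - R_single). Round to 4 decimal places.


R_single = 0.769, n = 3
1 - R_single = 0.231
(1 - R_single)^n = 0.231^3 = 0.0123
R_parallel = 1 - 0.0123 = 0.9877
Improvement = 0.9877 - 0.769
Improvement = 0.2187

0.2187


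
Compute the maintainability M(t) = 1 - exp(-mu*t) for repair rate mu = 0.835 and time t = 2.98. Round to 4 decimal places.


mu = 0.835, t = 2.98
mu * t = 0.835 * 2.98 = 2.4883
exp(-2.4883) = 0.0831
M(t) = 1 - 0.0831
M(t) = 0.9169

0.9169


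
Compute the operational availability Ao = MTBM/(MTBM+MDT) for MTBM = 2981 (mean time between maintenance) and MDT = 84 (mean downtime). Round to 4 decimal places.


MTBM = 2981
MDT = 84
MTBM + MDT = 3065
Ao = 2981 / 3065
Ao = 0.9726

0.9726


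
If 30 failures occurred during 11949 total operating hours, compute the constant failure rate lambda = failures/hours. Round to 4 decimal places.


failures = 30
total_hours = 11949
lambda = 30 / 11949
lambda = 0.0025

0.0025


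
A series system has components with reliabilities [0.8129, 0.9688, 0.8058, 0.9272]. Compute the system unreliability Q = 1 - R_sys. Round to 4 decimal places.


Components: [0.8129, 0.9688, 0.8058, 0.9272]
After component 1: product = 0.8129
After component 2: product = 0.7875
After component 3: product = 0.6346
After component 4: product = 0.5884
R_sys = 0.5884
Q = 1 - 0.5884 = 0.4116

0.4116


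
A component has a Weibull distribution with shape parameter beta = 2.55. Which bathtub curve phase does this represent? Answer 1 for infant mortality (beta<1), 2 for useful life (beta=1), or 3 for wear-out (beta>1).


beta = 2.55
Compare beta to 1:
beta < 1 => infant mortality (phase 1)
beta = 1 => useful life (phase 2)
beta > 1 => wear-out (phase 3)
Since beta = 2.55, this is wear-out (increasing failure rate)
Phase = 3

3


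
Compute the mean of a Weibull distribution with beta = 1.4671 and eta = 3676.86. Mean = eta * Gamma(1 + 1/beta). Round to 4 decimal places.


beta = 1.4671, eta = 3676.86
1/beta = 0.6816
1 + 1/beta = 1.6816
Gamma(1.6816) = 0.9053
Mean = 3676.86 * 0.9053
Mean = 3328.6017

3328.6017


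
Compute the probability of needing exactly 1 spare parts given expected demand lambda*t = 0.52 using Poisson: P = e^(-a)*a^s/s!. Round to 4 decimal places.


a = 0.52, s = 1
e^(-a) = e^(-0.52) = 0.5945
a^s = 0.52^1 = 0.52
s! = 1
P = 0.5945 * 0.52 / 1
P = 0.3092

0.3092


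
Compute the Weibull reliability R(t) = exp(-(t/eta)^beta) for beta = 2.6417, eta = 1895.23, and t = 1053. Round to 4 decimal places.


beta = 2.6417, eta = 1895.23, t = 1053
t/eta = 1053 / 1895.23 = 0.5556
(t/eta)^beta = 0.5556^2.6417 = 0.2117
R(t) = exp(-0.2117)
R(t) = 0.8092

0.8092


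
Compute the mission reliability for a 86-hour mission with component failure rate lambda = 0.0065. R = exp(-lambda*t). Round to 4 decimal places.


lambda = 0.0065
mission_time = 86
lambda * t = 0.0065 * 86 = 0.559
R = exp(-0.559)
R = 0.5718

0.5718


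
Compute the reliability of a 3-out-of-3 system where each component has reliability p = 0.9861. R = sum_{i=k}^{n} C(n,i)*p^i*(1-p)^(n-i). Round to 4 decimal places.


k = 3, n = 3, p = 0.9861
i=3: C(3,3)=1 * 0.9861^3 * 0.0139^0 = 0.9589
R = sum of terms = 0.9589

0.9589


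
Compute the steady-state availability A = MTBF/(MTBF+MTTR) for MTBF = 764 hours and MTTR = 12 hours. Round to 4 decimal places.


MTBF = 764
MTTR = 12
MTBF + MTTR = 776
A = 764 / 776
A = 0.9845

0.9845


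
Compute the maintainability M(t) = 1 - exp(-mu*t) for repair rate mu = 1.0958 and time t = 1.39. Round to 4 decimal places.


mu = 1.0958, t = 1.39
mu * t = 1.0958 * 1.39 = 1.5232
exp(-1.5232) = 0.218
M(t) = 1 - 0.218
M(t) = 0.782

0.782


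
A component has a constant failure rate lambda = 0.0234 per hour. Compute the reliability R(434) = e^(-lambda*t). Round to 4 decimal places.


lambda = 0.0234
t = 434
lambda * t = 10.1556
R(t) = e^(-10.1556)
R(t) = 0.0

0.0


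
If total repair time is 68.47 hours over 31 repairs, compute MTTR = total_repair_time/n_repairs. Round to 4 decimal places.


total_repair_time = 68.47
n_repairs = 31
MTTR = 68.47 / 31
MTTR = 2.2087

2.2087


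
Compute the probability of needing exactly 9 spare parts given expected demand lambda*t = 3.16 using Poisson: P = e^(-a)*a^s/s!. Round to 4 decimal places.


a = 3.16, s = 9
e^(-a) = e^(-3.16) = 0.0424
a^s = 3.16^9 = 31418.3768
s! = 362880
P = 0.0424 * 31418.3768 / 362880
P = 0.0037

0.0037


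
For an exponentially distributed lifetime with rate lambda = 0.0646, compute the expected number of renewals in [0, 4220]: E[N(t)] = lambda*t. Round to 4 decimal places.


lambda = 0.0646
t = 4220
E[N(t)] = lambda * t
E[N(t)] = 0.0646 * 4220
E[N(t)] = 272.612

272.612


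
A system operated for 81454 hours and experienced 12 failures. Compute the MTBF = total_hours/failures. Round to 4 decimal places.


total_hours = 81454
failures = 12
MTBF = 81454 / 12
MTBF = 6787.8333

6787.8333


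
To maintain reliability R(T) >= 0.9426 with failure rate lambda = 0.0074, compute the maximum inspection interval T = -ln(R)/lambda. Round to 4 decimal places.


R_target = 0.9426
lambda = 0.0074
-ln(0.9426) = 0.0591
T = 0.0591 / 0.0074
T = 7.9883

7.9883


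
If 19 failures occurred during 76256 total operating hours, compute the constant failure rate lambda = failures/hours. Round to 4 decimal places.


failures = 19
total_hours = 76256
lambda = 19 / 76256
lambda = 0.0002

0.0002


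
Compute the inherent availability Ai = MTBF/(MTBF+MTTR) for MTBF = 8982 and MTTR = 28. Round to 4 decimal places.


MTBF = 8982
MTTR = 28
MTBF + MTTR = 9010
Ai = 8982 / 9010
Ai = 0.9969

0.9969


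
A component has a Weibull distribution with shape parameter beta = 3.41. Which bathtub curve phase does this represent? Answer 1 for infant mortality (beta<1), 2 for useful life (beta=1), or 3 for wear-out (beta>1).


beta = 3.41
Compare beta to 1:
beta < 1 => infant mortality (phase 1)
beta = 1 => useful life (phase 2)
beta > 1 => wear-out (phase 3)
Since beta = 3.41, this is wear-out (increasing failure rate)
Phase = 3

3


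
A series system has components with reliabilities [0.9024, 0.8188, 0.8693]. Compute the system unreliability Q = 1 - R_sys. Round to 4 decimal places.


Components: [0.9024, 0.8188, 0.8693]
After component 1: product = 0.9024
After component 2: product = 0.7389
After component 3: product = 0.6423
R_sys = 0.6423
Q = 1 - 0.6423 = 0.3577

0.3577


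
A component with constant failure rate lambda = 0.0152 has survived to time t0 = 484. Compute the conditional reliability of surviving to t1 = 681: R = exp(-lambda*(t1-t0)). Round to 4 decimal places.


lambda = 0.0152
t0 = 484, t1 = 681
t1 - t0 = 197
lambda * (t1-t0) = 0.0152 * 197 = 2.9944
R = exp(-2.9944)
R = 0.0501

0.0501


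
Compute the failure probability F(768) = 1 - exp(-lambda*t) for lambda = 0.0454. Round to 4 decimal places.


lambda = 0.0454, t = 768
lambda * t = 34.8672
exp(-34.8672) = 0.0
F(t) = 1 - 0.0
F(t) = 1.0

1.0


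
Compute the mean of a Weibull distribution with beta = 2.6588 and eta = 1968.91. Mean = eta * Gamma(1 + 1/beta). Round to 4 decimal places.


beta = 2.6588, eta = 1968.91
1/beta = 0.3761
1 + 1/beta = 1.3761
Gamma(1.3761) = 0.8888
Mean = 1968.91 * 0.8888
Mean = 1750.0224

1750.0224


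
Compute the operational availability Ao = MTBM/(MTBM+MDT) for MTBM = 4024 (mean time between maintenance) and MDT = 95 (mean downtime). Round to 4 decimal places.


MTBM = 4024
MDT = 95
MTBM + MDT = 4119
Ao = 4024 / 4119
Ao = 0.9769

0.9769


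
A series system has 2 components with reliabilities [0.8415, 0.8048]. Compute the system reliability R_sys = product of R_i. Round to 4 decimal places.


Components: [0.8415, 0.8048]
After component 1 (R=0.8415): product = 0.8415
After component 2 (R=0.8048): product = 0.6772
R_sys = 0.6772

0.6772


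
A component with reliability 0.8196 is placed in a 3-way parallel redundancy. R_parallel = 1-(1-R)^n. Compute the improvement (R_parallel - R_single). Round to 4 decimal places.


R_single = 0.8196, n = 3
1 - R_single = 0.1804
(1 - R_single)^n = 0.1804^3 = 0.0059
R_parallel = 1 - 0.0059 = 0.9941
Improvement = 0.9941 - 0.8196
Improvement = 0.1745

0.1745


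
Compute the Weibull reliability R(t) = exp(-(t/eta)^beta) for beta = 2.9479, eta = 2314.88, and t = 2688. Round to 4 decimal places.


beta = 2.9479, eta = 2314.88, t = 2688
t/eta = 2688 / 2314.88 = 1.1612
(t/eta)^beta = 1.1612^2.9479 = 1.5535
R(t) = exp(-1.5535)
R(t) = 0.2115

0.2115


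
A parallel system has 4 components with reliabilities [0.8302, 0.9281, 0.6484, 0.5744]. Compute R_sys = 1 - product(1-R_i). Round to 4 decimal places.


Components: [0.8302, 0.9281, 0.6484, 0.5744]
(1 - 0.8302) = 0.1698, running product = 0.1698
(1 - 0.9281) = 0.0719, running product = 0.0122
(1 - 0.6484) = 0.3516, running product = 0.0043
(1 - 0.5744) = 0.4256, running product = 0.0018
Product of (1-R_i) = 0.0018
R_sys = 1 - 0.0018 = 0.9982

0.9982


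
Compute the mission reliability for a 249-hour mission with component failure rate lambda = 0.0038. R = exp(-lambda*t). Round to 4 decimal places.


lambda = 0.0038
mission_time = 249
lambda * t = 0.0038 * 249 = 0.9462
R = exp(-0.9462)
R = 0.3882

0.3882


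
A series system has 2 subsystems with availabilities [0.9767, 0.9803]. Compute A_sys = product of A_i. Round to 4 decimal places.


Subsystems: [0.9767, 0.9803]
After subsystem 1 (A=0.9767): product = 0.9767
After subsystem 2 (A=0.9803): product = 0.9575
A_sys = 0.9575

0.9575


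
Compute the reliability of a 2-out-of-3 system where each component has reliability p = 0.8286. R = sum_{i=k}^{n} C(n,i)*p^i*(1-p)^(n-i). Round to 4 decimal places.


k = 2, n = 3, p = 0.8286
i=2: C(3,2)=3 * 0.8286^2 * 0.1714^1 = 0.353
i=3: C(3,3)=1 * 0.8286^3 * 0.1714^0 = 0.5689
R = sum of terms = 0.9219

0.9219


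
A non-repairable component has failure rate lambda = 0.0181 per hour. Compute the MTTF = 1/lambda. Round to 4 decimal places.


lambda = 0.0181
MTTF = 1 / 0.0181
MTTF = 55.2486

55.2486


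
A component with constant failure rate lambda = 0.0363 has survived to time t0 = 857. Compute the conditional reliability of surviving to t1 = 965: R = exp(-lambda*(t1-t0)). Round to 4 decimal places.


lambda = 0.0363
t0 = 857, t1 = 965
t1 - t0 = 108
lambda * (t1-t0) = 0.0363 * 108 = 3.9204
R = exp(-3.9204)
R = 0.0198

0.0198


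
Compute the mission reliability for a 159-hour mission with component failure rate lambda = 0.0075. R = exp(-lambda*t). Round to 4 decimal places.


lambda = 0.0075
mission_time = 159
lambda * t = 0.0075 * 159 = 1.1925
R = exp(-1.1925)
R = 0.3035

0.3035


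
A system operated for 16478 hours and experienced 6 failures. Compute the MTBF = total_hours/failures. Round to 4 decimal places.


total_hours = 16478
failures = 6
MTBF = 16478 / 6
MTBF = 2746.3333

2746.3333


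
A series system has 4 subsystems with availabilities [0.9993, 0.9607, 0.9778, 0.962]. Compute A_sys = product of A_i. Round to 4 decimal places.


Subsystems: [0.9993, 0.9607, 0.9778, 0.962]
After subsystem 1 (A=0.9993): product = 0.9993
After subsystem 2 (A=0.9607): product = 0.96
After subsystem 3 (A=0.9778): product = 0.9387
After subsystem 4 (A=0.962): product = 0.903
A_sys = 0.903

0.903


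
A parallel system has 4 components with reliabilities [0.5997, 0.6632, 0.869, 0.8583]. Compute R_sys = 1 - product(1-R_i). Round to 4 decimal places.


Components: [0.5997, 0.6632, 0.869, 0.8583]
(1 - 0.5997) = 0.4003, running product = 0.4003
(1 - 0.6632) = 0.3368, running product = 0.1348
(1 - 0.869) = 0.131, running product = 0.0177
(1 - 0.8583) = 0.1417, running product = 0.0025
Product of (1-R_i) = 0.0025
R_sys = 1 - 0.0025 = 0.9975

0.9975


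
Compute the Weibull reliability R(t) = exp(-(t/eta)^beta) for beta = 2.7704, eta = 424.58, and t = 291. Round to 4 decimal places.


beta = 2.7704, eta = 424.58, t = 291
t/eta = 291 / 424.58 = 0.6854
(t/eta)^beta = 0.6854^2.7704 = 0.3511
R(t) = exp(-0.3511)
R(t) = 0.7039

0.7039


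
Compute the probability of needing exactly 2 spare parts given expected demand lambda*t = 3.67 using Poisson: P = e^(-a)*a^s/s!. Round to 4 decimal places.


a = 3.67, s = 2
e^(-a) = e^(-3.67) = 0.0255
a^s = 3.67^2 = 13.4689
s! = 2
P = 0.0255 * 13.4689 / 2
P = 0.1716

0.1716


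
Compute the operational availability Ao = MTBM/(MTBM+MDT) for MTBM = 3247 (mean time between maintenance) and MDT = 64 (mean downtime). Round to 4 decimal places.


MTBM = 3247
MDT = 64
MTBM + MDT = 3311
Ao = 3247 / 3311
Ao = 0.9807

0.9807


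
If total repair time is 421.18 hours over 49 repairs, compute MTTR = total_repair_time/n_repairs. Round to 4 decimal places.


total_repair_time = 421.18
n_repairs = 49
MTTR = 421.18 / 49
MTTR = 8.5955

8.5955


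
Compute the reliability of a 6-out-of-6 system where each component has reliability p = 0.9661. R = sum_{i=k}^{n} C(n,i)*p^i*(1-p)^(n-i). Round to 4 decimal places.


k = 6, n = 6, p = 0.9661
i=6: C(6,6)=1 * 0.9661^6 * 0.0339^0 = 0.8131
R = sum of terms = 0.8131

0.8131


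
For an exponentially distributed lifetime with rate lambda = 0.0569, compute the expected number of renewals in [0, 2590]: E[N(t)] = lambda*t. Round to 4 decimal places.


lambda = 0.0569
t = 2590
E[N(t)] = lambda * t
E[N(t)] = 0.0569 * 2590
E[N(t)] = 147.371

147.371


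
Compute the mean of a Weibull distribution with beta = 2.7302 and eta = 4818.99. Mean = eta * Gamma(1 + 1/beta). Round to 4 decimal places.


beta = 2.7302, eta = 4818.99
1/beta = 0.3663
1 + 1/beta = 1.3663
Gamma(1.3663) = 0.8896
Mean = 4818.99 * 0.8896
Mean = 4287.1034

4287.1034


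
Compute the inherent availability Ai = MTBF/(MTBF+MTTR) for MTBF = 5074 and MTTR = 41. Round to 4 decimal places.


MTBF = 5074
MTTR = 41
MTBF + MTTR = 5115
Ai = 5074 / 5115
Ai = 0.992

0.992


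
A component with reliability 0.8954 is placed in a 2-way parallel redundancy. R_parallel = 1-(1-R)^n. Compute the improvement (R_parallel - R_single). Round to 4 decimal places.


R_single = 0.8954, n = 2
1 - R_single = 0.1046
(1 - R_single)^n = 0.1046^2 = 0.0109
R_parallel = 1 - 0.0109 = 0.9891
Improvement = 0.9891 - 0.8954
Improvement = 0.0937

0.0937


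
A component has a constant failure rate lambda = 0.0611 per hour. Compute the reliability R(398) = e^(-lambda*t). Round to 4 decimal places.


lambda = 0.0611
t = 398
lambda * t = 24.3178
R(t) = e^(-24.3178)
R(t) = 0.0

0.0


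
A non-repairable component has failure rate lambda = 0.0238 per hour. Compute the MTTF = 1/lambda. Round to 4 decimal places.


lambda = 0.0238
MTTF = 1 / 0.0238
MTTF = 42.0168

42.0168


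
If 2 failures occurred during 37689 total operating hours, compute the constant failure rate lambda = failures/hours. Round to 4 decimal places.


failures = 2
total_hours = 37689
lambda = 2 / 37689
lambda = 0.0001

0.0001


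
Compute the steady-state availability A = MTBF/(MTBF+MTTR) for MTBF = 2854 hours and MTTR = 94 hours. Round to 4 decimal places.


MTBF = 2854
MTTR = 94
MTBF + MTTR = 2948
A = 2854 / 2948
A = 0.9681

0.9681


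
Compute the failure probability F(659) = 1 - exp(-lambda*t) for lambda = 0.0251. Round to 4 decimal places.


lambda = 0.0251, t = 659
lambda * t = 16.5409
exp(-16.5409) = 0.0
F(t) = 1 - 0.0
F(t) = 1.0

1.0


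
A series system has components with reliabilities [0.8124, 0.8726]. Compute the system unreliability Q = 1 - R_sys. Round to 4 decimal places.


Components: [0.8124, 0.8726]
After component 1: product = 0.8124
After component 2: product = 0.7089
R_sys = 0.7089
Q = 1 - 0.7089 = 0.2911

0.2911


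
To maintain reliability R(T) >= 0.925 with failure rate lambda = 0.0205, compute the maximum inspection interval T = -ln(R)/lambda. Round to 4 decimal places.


R_target = 0.925
lambda = 0.0205
-ln(0.925) = 0.078
T = 0.078 / 0.0205
T = 3.803

3.803


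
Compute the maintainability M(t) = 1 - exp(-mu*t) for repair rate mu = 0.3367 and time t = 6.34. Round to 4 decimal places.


mu = 0.3367, t = 6.34
mu * t = 0.3367 * 6.34 = 2.1347
exp(-2.1347) = 0.1183
M(t) = 1 - 0.1183
M(t) = 0.8817

0.8817


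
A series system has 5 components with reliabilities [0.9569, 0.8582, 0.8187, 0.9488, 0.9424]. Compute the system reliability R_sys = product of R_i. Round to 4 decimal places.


Components: [0.9569, 0.8582, 0.8187, 0.9488, 0.9424]
After component 1 (R=0.9569): product = 0.9569
After component 2 (R=0.8582): product = 0.8212
After component 3 (R=0.8187): product = 0.6723
After component 4 (R=0.9488): product = 0.6379
After component 5 (R=0.9424): product = 0.6012
R_sys = 0.6012

0.6012


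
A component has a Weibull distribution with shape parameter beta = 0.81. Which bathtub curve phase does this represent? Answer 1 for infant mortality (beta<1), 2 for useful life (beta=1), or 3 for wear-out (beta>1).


beta = 0.81
Compare beta to 1:
beta < 1 => infant mortality (phase 1)
beta = 1 => useful life (phase 2)
beta > 1 => wear-out (phase 3)
Since beta = 0.81, this is infant mortality (decreasing failure rate)
Phase = 1

1


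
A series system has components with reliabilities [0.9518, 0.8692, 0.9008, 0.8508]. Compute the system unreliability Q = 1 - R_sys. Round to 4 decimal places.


Components: [0.9518, 0.8692, 0.9008, 0.8508]
After component 1: product = 0.9518
After component 2: product = 0.8273
After component 3: product = 0.7452
After component 4: product = 0.634
R_sys = 0.634
Q = 1 - 0.634 = 0.366

0.366


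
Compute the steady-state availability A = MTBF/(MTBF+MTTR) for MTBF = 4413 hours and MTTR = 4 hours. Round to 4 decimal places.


MTBF = 4413
MTTR = 4
MTBF + MTTR = 4417
A = 4413 / 4417
A = 0.9991

0.9991


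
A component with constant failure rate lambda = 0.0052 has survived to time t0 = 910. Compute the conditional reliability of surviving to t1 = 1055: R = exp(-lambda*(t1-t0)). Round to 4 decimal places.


lambda = 0.0052
t0 = 910, t1 = 1055
t1 - t0 = 145
lambda * (t1-t0) = 0.0052 * 145 = 0.754
R = exp(-0.754)
R = 0.4705

0.4705


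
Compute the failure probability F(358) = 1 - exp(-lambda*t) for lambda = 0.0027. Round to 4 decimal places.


lambda = 0.0027, t = 358
lambda * t = 0.9666
exp(-0.9666) = 0.3804
F(t) = 1 - 0.3804
F(t) = 0.6196

0.6196


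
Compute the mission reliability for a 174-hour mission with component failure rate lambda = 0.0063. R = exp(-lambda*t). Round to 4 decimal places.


lambda = 0.0063
mission_time = 174
lambda * t = 0.0063 * 174 = 1.0962
R = exp(-1.0962)
R = 0.3341

0.3341


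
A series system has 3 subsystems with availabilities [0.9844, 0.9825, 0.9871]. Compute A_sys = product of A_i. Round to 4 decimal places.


Subsystems: [0.9844, 0.9825, 0.9871]
After subsystem 1 (A=0.9844): product = 0.9844
After subsystem 2 (A=0.9825): product = 0.9672
After subsystem 3 (A=0.9871): product = 0.9547
A_sys = 0.9547

0.9547


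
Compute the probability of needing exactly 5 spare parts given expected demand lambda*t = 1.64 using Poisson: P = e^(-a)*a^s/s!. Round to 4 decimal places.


a = 1.64, s = 5
e^(-a) = e^(-1.64) = 0.194
a^s = 1.64^5 = 11.8637
s! = 120
P = 0.194 * 11.8637 / 120
P = 0.0192

0.0192


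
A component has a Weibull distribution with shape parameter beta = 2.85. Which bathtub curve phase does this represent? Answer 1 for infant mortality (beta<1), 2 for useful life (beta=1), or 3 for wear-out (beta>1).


beta = 2.85
Compare beta to 1:
beta < 1 => infant mortality (phase 1)
beta = 1 => useful life (phase 2)
beta > 1 => wear-out (phase 3)
Since beta = 2.85, this is wear-out (increasing failure rate)
Phase = 3

3


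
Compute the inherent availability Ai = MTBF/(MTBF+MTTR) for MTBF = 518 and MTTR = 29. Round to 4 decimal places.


MTBF = 518
MTTR = 29
MTBF + MTTR = 547
Ai = 518 / 547
Ai = 0.947

0.947


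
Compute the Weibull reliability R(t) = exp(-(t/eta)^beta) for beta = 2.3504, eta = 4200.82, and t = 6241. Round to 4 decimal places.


beta = 2.3504, eta = 4200.82, t = 6241
t/eta = 6241 / 4200.82 = 1.4857
(t/eta)^beta = 1.4857^2.3504 = 2.5356
R(t) = exp(-2.5356)
R(t) = 0.0792

0.0792


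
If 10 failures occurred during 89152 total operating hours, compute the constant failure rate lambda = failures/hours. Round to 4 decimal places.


failures = 10
total_hours = 89152
lambda = 10 / 89152
lambda = 0.0001

0.0001


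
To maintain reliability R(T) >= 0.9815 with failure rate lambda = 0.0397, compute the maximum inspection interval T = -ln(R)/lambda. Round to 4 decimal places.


R_target = 0.9815
lambda = 0.0397
-ln(0.9815) = 0.0187
T = 0.0187 / 0.0397
T = 0.4704

0.4704


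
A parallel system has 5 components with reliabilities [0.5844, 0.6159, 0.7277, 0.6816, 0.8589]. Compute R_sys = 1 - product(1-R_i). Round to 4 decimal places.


Components: [0.5844, 0.6159, 0.7277, 0.6816, 0.8589]
(1 - 0.5844) = 0.4156, running product = 0.4156
(1 - 0.6159) = 0.3841, running product = 0.1596
(1 - 0.7277) = 0.2723, running product = 0.0435
(1 - 0.6816) = 0.3184, running product = 0.0138
(1 - 0.8589) = 0.1411, running product = 0.002
Product of (1-R_i) = 0.002
R_sys = 1 - 0.002 = 0.998

0.998


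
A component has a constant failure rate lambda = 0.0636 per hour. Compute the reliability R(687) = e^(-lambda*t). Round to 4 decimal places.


lambda = 0.0636
t = 687
lambda * t = 43.6932
R(t) = e^(-43.6932)
R(t) = 0.0

0.0


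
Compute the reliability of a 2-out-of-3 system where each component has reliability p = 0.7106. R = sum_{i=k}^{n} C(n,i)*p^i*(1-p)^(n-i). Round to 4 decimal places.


k = 2, n = 3, p = 0.7106
i=2: C(3,2)=3 * 0.7106^2 * 0.2894^1 = 0.4384
i=3: C(3,3)=1 * 0.7106^3 * 0.2894^0 = 0.3588
R = sum of terms = 0.7972

0.7972


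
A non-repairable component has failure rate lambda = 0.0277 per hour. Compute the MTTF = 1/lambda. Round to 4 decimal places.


lambda = 0.0277
MTTF = 1 / 0.0277
MTTF = 36.1011

36.1011


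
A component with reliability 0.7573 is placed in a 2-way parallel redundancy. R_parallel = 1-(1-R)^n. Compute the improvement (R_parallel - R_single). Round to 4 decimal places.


R_single = 0.7573, n = 2
1 - R_single = 0.2427
(1 - R_single)^n = 0.2427^2 = 0.0589
R_parallel = 1 - 0.0589 = 0.9411
Improvement = 0.9411 - 0.7573
Improvement = 0.1838

0.1838


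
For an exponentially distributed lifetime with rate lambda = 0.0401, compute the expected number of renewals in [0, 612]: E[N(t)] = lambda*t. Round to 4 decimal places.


lambda = 0.0401
t = 612
E[N(t)] = lambda * t
E[N(t)] = 0.0401 * 612
E[N(t)] = 24.5412

24.5412


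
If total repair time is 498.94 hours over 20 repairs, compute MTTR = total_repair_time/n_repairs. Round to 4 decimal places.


total_repair_time = 498.94
n_repairs = 20
MTTR = 498.94 / 20
MTTR = 24.947

24.947


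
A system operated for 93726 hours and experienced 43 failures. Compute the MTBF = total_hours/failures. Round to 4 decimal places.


total_hours = 93726
failures = 43
MTBF = 93726 / 43
MTBF = 2179.6744

2179.6744


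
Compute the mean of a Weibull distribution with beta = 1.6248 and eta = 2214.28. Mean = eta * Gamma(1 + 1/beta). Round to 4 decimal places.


beta = 1.6248, eta = 2214.28
1/beta = 0.6155
1 + 1/beta = 1.6155
Gamma(1.6155) = 0.8953
Mean = 2214.28 * 0.8953
Mean = 1982.555

1982.555


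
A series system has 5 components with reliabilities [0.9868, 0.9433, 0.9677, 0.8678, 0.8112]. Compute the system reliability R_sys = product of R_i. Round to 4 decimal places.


Components: [0.9868, 0.9433, 0.9677, 0.8678, 0.8112]
After component 1 (R=0.9868): product = 0.9868
After component 2 (R=0.9433): product = 0.9308
After component 3 (R=0.9677): product = 0.9008
After component 4 (R=0.8678): product = 0.7817
After component 5 (R=0.8112): product = 0.6341
R_sys = 0.6341

0.6341


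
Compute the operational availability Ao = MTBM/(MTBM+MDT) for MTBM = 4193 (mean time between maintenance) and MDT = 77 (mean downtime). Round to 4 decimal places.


MTBM = 4193
MDT = 77
MTBM + MDT = 4270
Ao = 4193 / 4270
Ao = 0.982

0.982


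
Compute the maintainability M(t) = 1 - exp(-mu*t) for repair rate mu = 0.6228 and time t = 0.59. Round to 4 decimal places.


mu = 0.6228, t = 0.59
mu * t = 0.6228 * 0.59 = 0.3675
exp(-0.3675) = 0.6925
M(t) = 1 - 0.6925
M(t) = 0.3075

0.3075


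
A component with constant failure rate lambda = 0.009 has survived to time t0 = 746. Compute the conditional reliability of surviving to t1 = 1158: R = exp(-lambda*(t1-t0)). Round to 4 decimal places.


lambda = 0.009
t0 = 746, t1 = 1158
t1 - t0 = 412
lambda * (t1-t0) = 0.009 * 412 = 3.708
R = exp(-3.708)
R = 0.0245

0.0245


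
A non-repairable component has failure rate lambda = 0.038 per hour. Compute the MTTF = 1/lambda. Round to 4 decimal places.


lambda = 0.038
MTTF = 1 / 0.038
MTTF = 26.3158

26.3158


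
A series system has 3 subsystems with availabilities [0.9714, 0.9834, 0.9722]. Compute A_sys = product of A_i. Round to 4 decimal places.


Subsystems: [0.9714, 0.9834, 0.9722]
After subsystem 1 (A=0.9714): product = 0.9714
After subsystem 2 (A=0.9834): product = 0.9553
After subsystem 3 (A=0.9722): product = 0.9287
A_sys = 0.9287

0.9287


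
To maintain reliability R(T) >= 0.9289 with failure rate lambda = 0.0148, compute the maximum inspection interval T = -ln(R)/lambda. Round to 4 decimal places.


R_target = 0.9289
lambda = 0.0148
-ln(0.9289) = 0.0738
T = 0.0738 / 0.0148
T = 4.9834

4.9834


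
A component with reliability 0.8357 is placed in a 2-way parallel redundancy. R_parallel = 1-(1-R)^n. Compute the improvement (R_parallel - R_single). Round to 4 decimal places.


R_single = 0.8357, n = 2
1 - R_single = 0.1643
(1 - R_single)^n = 0.1643^2 = 0.027
R_parallel = 1 - 0.027 = 0.973
Improvement = 0.973 - 0.8357
Improvement = 0.1373

0.1373


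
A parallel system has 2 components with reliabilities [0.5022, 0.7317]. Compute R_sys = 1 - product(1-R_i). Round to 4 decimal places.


Components: [0.5022, 0.7317]
(1 - 0.5022) = 0.4978, running product = 0.4978
(1 - 0.7317) = 0.2683, running product = 0.1336
Product of (1-R_i) = 0.1336
R_sys = 1 - 0.1336 = 0.8664

0.8664


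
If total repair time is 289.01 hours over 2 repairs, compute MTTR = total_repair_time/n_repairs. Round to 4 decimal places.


total_repair_time = 289.01
n_repairs = 2
MTTR = 289.01 / 2
MTTR = 144.505

144.505
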